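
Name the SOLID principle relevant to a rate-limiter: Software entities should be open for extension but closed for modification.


This describes the Open/Closed Principle (OCP)

Open/Closed Principle (OCP)


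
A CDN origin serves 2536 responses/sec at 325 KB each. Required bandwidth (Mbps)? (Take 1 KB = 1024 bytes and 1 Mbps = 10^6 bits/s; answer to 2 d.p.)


Formula: Mbps = payload_bytes * RPS * 8 / 1e6
Payload per request = 325 KB = 325 * 1024 = 332800 bytes
Total bytes/sec = 332800 * 2536 = 843980800
Total bits/sec = 843980800 * 8 = 6751846400
Mbps = 6751846400 / 1e6 = 6751.85

6751.85 Mbps


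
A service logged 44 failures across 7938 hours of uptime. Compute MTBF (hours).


Formula: MTBF = Total operating time / Number of failures
MTBF = 7938 / 44
MTBF = 180.41 hours

180.41 hours


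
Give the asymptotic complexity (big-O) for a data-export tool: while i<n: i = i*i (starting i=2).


Reasoning: squaring drives double-exponential growth; iterations ~ log log n
Complexity: O(log log n)

O(log log n)


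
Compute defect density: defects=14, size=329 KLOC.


Defect density = defects / KLOC
Defect density = 14 / 329
Defect density = 0.043 defects/KLOC

0.043 defects/KLOC


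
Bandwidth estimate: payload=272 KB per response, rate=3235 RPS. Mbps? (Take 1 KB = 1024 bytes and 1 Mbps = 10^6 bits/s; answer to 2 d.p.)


Formula: Mbps = payload_bytes * RPS * 8 / 1e6
Payload per request = 272 KB = 272 * 1024 = 278528 bytes
Total bytes/sec = 278528 * 3235 = 901038080
Total bits/sec = 901038080 * 8 = 7208304640
Mbps = 7208304640 / 1e6 = 7208.3

7208.3 Mbps


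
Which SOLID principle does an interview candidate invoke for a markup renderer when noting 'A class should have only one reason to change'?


This describes the Single Responsibility Principle (SRP)

Single Responsibility Principle (SRP)


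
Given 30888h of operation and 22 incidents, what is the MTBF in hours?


Formula: MTBF = Total operating time / Number of failures
MTBF = 30888 / 22
MTBF = 1404.0 hours

1404.0 hours


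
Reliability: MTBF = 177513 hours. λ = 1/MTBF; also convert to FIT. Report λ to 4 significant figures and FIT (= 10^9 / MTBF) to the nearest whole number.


Formula: λ = 1 / MTBF; FIT = λ × 1e9 = 1e9 / MTBF
λ = 1 / 177513 ≈ 5.633e-06 failures/hour
FIT = 1e9 / 177513 ≈ 5633 failures per 1e9 hours (nearest whole number)

λ = 5.633e-06 /h, FIT = 5633


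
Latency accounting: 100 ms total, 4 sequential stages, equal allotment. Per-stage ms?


Formula: per_stage = total_budget / stages
per_stage = 100 / 4
per_stage = 25.0 ms

25.0 ms


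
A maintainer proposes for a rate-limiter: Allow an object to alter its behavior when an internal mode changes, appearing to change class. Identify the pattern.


This matches the State pattern

State


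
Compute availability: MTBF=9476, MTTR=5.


Availability = MTBF / (MTBF + MTTR)
Availability = 9476 / (9476 + 5)
Availability = 9476 / 9481
Availability = 99.9473%

99.9473%


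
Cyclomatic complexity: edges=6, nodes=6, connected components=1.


Formula: V(G) = E - N + 2P
V(G) = 6 - 6 + 2*1
V(G) = 0 + 2
V(G) = 2

2


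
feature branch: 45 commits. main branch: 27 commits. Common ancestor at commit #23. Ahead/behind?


Common ancestor: commit #23
feature commits after divergence: 45 - 23 = 22
main commits after divergence: 27 - 23 = 4
feature is 22 commits ahead of main
main is 4 commits ahead of feature

feature ahead: 22, main ahead: 4


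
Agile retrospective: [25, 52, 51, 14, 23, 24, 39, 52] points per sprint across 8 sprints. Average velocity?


Formula: Avg velocity = Total points / Number of sprints
Points: [25, 52, 51, 14, 23, 24, 39, 52]
Sum = 25 + 52 + 51 + 14 + 23 + 24 + 39 + 52 = 280
Avg velocity = 280 / 8 = 35.0 points/sprint

35.0 points/sprint


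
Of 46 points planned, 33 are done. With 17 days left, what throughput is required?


Formula: Required rate = Remaining points / Days left
Remaining = 46 - 33 = 13 points
Required rate = 13 / 17 = 0.76 points/day

0.76 points/day


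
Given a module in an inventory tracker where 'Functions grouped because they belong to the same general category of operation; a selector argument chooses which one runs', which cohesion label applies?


Reasoning: Grouped by category of activity, not by data or sequence
Type: Logical cohesion

Logical cohesion


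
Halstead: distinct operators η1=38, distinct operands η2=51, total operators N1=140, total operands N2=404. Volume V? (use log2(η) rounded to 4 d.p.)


Formula: V = N * log2(η), where N = N1 + N2 and η = η1 + η2
η = 38 + 51 = 89
N = 140 + 404 = 544
log2(89) ≈ 6.4757
V = 544 * 6.4757 = 3522.78

3522.78


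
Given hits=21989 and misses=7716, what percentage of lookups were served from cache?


Formula: hit rate = hits / (hits + misses) * 100
hit rate = 21989 / (21989 + 7716) * 100
hit rate = 21989 / 29705 * 100
hit rate = 74.02%

74.02%


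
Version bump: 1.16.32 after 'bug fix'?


Current: 1.16.32
Change category: 'bug fix' → patch bump
SemVer rule: patch bump → increment PATCH (MAJOR and MINOR unchanged)
New: 1.16.33

1.16.33


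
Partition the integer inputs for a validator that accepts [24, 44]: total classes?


Valid range: [24, 44]
Class 1: x < 24 — invalid
Class 2: 24 ≤ x ≤ 44 — valid
Class 3: x > 44 — invalid
Total equivalence classes: 3

3 equivalence classes


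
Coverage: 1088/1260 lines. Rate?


Coverage = covered / total * 100
Coverage = 1088 / 1260 * 100
Coverage = 86.35%

86.35%


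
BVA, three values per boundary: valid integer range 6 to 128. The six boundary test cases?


Range: [6, 128]
Boundaries: just below min, min, min+1, max-1, max, just above max
Values: [5, 6, 7, 127, 128, 129]

[5, 6, 7, 127, 128, 129]


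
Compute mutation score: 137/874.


Mutation score = killed / total * 100
Mutation score = 137 / 874 * 100
Mutation score = 15.68%

15.68%


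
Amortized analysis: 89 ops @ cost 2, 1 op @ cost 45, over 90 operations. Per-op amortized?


Formula: Amortized cost = Total cost / Operations
Total cost = (89 * 2) + (1 * 45)
Total cost = 178 + 45 = 223
Amortized = 223 / 90 = 2.4778

2.4778


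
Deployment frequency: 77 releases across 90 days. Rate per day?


Formula: deployments per day = releases / days
= 77 / 90
= 0.856 deploys/day
(equivalently, 5.99 deploys/week)

0.856 deploys/day


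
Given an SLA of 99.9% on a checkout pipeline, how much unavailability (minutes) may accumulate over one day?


Formula: allowed downtime = period * (100 - SLA) / 100
Period (day) = 1440 minutes
Unavailability fraction = (100 - 99.9) / 100
Allowed downtime = 1440 * (100 - 99.9) / 100
Allowed downtime = 1.44 minutes

1.44 minutes


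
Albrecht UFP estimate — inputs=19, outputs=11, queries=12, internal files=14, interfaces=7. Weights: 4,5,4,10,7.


UFP = EI*4 + EO*5 + EQ*4 + ILF*10 + EIF*7
UFP = 19*4 + 11*5 + 12*4 + 14*10 + 7*7
UFP = 76 + 55 + 48 + 140 + 49
UFP = 368

368


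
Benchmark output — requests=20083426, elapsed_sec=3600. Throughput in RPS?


Formula: throughput = requests / seconds
throughput = 20083426 / 3600
throughput = 5578.73 requests/second

5578.73 requests/second


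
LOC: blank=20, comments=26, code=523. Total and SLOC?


Total LOC = blank + comment + code
Total LOC = 20 + 26 + 523 = 569
SLOC (source only) = code = 523

Total LOC: 569, SLOC: 523


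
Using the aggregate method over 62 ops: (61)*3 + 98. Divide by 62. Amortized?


Formula: Amortized cost = Total cost / Operations
Total cost = (61 * 3) + (1 * 98)
Total cost = 183 + 98 = 281
Amortized = 281 / 62 = 4.5323

4.5323


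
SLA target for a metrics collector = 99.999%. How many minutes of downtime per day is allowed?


Formula: allowed downtime = period * (100 - SLA) / 100
Period (day) = 1440 minutes
Unavailability fraction = (100 - 99.999) / 100
Allowed downtime = 1440 * (100 - 99.999) / 100
Allowed downtime = 0.0144 minutes

0.0144 minutes


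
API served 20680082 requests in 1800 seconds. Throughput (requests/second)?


Formula: throughput = requests / seconds
throughput = 20680082 / 1800
throughput = 11488.93 requests/second

11488.93 requests/second


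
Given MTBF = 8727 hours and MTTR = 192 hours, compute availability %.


Availability = MTBF / (MTBF + MTTR)
Availability = 8727 / (8727 + 192)
Availability = 8727 / 8919
Availability = 97.8473%

97.8473%


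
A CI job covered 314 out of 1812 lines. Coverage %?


Coverage = covered / total * 100
Coverage = 314 / 1812 * 100
Coverage = 17.33%

17.33%


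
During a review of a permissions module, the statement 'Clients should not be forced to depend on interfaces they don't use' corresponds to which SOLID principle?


This describes the Interface Segregation Principle (ISP)

Interface Segregation Principle (ISP)


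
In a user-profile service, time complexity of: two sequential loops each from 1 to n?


Reasoning: sequential dominates: O(n) + O(n) = O(n)
Complexity: O(n)

O(n)


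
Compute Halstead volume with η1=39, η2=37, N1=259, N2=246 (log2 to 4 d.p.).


Formula: V = N * log2(η), where N = N1 + N2 and η = η1 + η2
η = 39 + 37 = 76
N = 259 + 246 = 505
log2(76) ≈ 6.2479
V = 505 * 6.2479 = 3155.19

3155.19


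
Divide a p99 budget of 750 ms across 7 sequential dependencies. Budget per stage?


Formula: per_stage = total_budget / stages
per_stage = 750 / 7
per_stage = 107.14 ms

107.14 ms


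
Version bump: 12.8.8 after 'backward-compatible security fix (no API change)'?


Current: 12.8.8
Change category: 'backward-compatible security fix (no API change)' → patch bump
SemVer rule: patch bump → increment PATCH (MAJOR and MINOR unchanged)
New: 12.8.9

12.8.9


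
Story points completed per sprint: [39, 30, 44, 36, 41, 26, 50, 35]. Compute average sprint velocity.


Formula: Avg velocity = Total points / Number of sprints
Points: [39, 30, 44, 36, 41, 26, 50, 35]
Sum = 39 + 30 + 44 + 36 + 41 + 26 + 50 + 35 = 301
Avg velocity = 301 / 8 = 37.63 points/sprint

37.63 points/sprint


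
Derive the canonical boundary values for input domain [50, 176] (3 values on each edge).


Range: [50, 176]
Boundaries: just below min, min, min+1, max-1, max, just above max
Values: [49, 50, 51, 175, 176, 177]

[49, 50, 51, 175, 176, 177]


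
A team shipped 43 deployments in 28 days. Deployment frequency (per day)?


Formula: deployments per day = releases / days
= 43 / 28
= 1.536 deploys/day
(equivalently, 10.75 deploys/week)

1.536 deploys/day


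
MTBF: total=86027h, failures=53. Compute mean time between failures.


Formula: MTBF = Total operating time / Number of failures
MTBF = 86027 / 53
MTBF = 1623.15 hours

1623.15 hours


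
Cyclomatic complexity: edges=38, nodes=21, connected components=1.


Formula: V(G) = E - N + 2P
V(G) = 38 - 21 + 2*1
V(G) = 17 + 2
V(G) = 19

19


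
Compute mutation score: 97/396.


Mutation score = killed / total * 100
Mutation score = 97 / 396 * 100
Mutation score = 24.49%

24.49%


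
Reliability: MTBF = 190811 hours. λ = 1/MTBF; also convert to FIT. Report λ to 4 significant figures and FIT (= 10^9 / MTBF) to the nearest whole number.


Formula: λ = 1 / MTBF; FIT = λ × 1e9 = 1e9 / MTBF
λ = 1 / 190811 ≈ 5.241e-06 failures/hour
FIT = 1e9 / 190811 ≈ 5241 failures per 1e9 hours (nearest whole number)

λ = 5.241e-06 /h, FIT = 5241


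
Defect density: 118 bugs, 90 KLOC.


Defect density = defects / KLOC
Defect density = 118 / 90
Defect density = 1.311 defects/KLOC

1.311 defects/KLOC


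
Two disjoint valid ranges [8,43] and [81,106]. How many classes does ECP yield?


Valid ranges: [8,43] and [81,106]
Class 1: x < 8 — invalid
Class 2: 8 ≤ x ≤ 43 — valid
Class 3: 43 < x < 81 — invalid (gap between ranges)
Class 4: 81 ≤ x ≤ 106 — valid
Class 5: x > 106 — invalid
Total equivalence classes: 5

5 equivalence classes


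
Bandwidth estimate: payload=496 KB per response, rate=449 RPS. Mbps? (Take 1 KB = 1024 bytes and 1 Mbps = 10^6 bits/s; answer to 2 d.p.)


Formula: Mbps = payload_bytes * RPS * 8 / 1e6
Payload per request = 496 KB = 496 * 1024 = 507904 bytes
Total bytes/sec = 507904 * 449 = 228048896
Total bits/sec = 228048896 * 8 = 1824391168
Mbps = 1824391168 / 1e6 = 1824.39

1824.39 Mbps


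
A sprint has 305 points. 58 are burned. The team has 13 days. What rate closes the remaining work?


Formula: Required rate = Remaining points / Days left
Remaining = 305 - 58 = 247 points
Required rate = 247 / 13 = 19.0 points/day

19.0 points/day


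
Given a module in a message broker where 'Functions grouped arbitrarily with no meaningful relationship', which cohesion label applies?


Reasoning: Worst: random grouping
Type: Coincidental cohesion

Coincidental cohesion


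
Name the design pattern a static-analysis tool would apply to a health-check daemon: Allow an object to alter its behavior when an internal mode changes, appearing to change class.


This matches the State pattern

State


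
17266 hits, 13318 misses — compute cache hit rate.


Formula: hit rate = hits / (hits + misses) * 100
hit rate = 17266 / (17266 + 13318) * 100
hit rate = 17266 / 30584 * 100
hit rate = 56.45%

56.45%


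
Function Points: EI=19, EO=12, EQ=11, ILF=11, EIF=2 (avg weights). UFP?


UFP = EI*4 + EO*5 + EQ*4 + ILF*10 + EIF*7
UFP = 19*4 + 12*5 + 11*4 + 11*10 + 2*7
UFP = 76 + 60 + 44 + 110 + 14
UFP = 304

304


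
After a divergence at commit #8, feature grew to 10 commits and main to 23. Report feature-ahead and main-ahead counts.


Common ancestor: commit #8
feature commits after divergence: 10 - 8 = 2
main commits after divergence: 23 - 8 = 15
feature is 2 commits ahead of main
main is 15 commits ahead of feature

feature ahead: 2, main ahead: 15


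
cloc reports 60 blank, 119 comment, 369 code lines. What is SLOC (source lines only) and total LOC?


Total LOC = blank + comment + code
Total LOC = 60 + 119 + 369 = 548
SLOC (source only) = code = 369

Total LOC: 548, SLOC: 369


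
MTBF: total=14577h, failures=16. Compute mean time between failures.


Formula: MTBF = Total operating time / Number of failures
MTBF = 14577 / 16
MTBF = 911.06 hours

911.06 hours


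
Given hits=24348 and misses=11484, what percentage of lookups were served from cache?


Formula: hit rate = hits / (hits + misses) * 100
hit rate = 24348 / (24348 + 11484) * 100
hit rate = 24348 / 35832 * 100
hit rate = 67.95%

67.95%


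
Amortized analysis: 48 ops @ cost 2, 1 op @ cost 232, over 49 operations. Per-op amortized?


Formula: Amortized cost = Total cost / Operations
Total cost = (48 * 2) + (1 * 232)
Total cost = 96 + 232 = 328
Amortized = 328 / 49 = 6.6939

6.6939


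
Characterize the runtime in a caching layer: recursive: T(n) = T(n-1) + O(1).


Reasoning: linear recursion with constant work per frame
Complexity: O(n)

O(n)


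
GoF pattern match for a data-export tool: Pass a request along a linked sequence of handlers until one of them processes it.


This matches the Chain of Responsibility pattern

Chain of Responsibility


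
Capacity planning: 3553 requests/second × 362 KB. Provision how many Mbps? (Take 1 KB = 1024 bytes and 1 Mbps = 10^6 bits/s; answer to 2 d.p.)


Formula: Mbps = payload_bytes * RPS * 8 / 1e6
Payload per request = 362 KB = 362 * 1024 = 370688 bytes
Total bytes/sec = 370688 * 3553 = 1317054464
Total bits/sec = 1317054464 * 8 = 10536435712
Mbps = 10536435712 / 1e6 = 10536.44

10536.44 Mbps


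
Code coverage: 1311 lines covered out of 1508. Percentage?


Coverage = covered / total * 100
Coverage = 1311 / 1508 * 100
Coverage = 86.94%

86.94%


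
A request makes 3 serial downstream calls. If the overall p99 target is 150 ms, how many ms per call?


Formula: per_stage = total_budget / stages
per_stage = 150 / 3
per_stage = 50.0 ms

50.0 ms


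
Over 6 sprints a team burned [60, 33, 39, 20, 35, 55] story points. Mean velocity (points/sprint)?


Formula: Avg velocity = Total points / Number of sprints
Points: [60, 33, 39, 20, 35, 55]
Sum = 60 + 33 + 39 + 20 + 35 + 55 = 242
Avg velocity = 242 / 6 = 40.33 points/sprint

40.33 points/sprint


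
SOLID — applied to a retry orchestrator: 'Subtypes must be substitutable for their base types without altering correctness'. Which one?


This describes the Liskov Substitution Principle (LSP)

Liskov Substitution Principle (LSP)


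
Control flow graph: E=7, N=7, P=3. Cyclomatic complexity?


Formula: V(G) = E - N + 2P
V(G) = 7 - 7 + 2*3
V(G) = 0 + 6
V(G) = 6

6


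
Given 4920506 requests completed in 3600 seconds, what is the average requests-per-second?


Formula: throughput = requests / seconds
throughput = 4920506 / 3600
throughput = 1366.81 requests/second

1366.81 requests/second


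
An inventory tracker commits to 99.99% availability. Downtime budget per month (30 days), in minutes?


Formula: allowed downtime = period * (100 - SLA) / 100
Period (month (30 days)) = 43200 minutes
Unavailability fraction = (100 - 99.99) / 100
Allowed downtime = 43200 * (100 - 99.99) / 100
Allowed downtime = 4.32 minutes

4.32 minutes


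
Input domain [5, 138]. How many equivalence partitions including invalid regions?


Valid range: [5, 138]
Class 1: x < 5 — invalid
Class 2: 5 ≤ x ≤ 138 — valid
Class 3: x > 138 — invalid
Total equivalence classes: 3

3 equivalence classes


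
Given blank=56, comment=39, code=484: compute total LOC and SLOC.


Total LOC = blank + comment + code
Total LOC = 56 + 39 + 484 = 579
SLOC (source only) = code = 484

Total LOC: 579, SLOC: 484


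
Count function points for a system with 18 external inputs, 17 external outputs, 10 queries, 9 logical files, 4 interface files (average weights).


UFP = EI*4 + EO*5 + EQ*4 + ILF*10 + EIF*7
UFP = 18*4 + 17*5 + 10*4 + 9*10 + 4*7
UFP = 72 + 85 + 40 + 90 + 28
UFP = 315

315


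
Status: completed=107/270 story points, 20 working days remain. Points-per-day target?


Formula: Required rate = Remaining points / Days left
Remaining = 270 - 107 = 163 points
Required rate = 163 / 20 = 8.15 points/day

8.15 points/day


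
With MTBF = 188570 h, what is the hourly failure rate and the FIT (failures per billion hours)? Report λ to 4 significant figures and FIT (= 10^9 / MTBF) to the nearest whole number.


Formula: λ = 1 / MTBF; FIT = λ × 1e9 = 1e9 / MTBF
λ = 1 / 188570 ≈ 5.303e-06 failures/hour
FIT = 1e9 / 188570 ≈ 5303 failures per 1e9 hours (nearest whole number)

λ = 5.303e-06 /h, FIT = 5303


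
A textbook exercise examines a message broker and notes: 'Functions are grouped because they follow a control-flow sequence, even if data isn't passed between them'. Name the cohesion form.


Reasoning: Grouped by order of execution within a routine, not by data flow
Type: Procedural cohesion

Procedural cohesion


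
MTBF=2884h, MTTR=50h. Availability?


Availability = MTBF / (MTBF + MTTR)
Availability = 2884 / (2884 + 50)
Availability = 2884 / 2934
Availability = 98.2958%

98.2958%


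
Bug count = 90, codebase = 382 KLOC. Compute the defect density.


Defect density = defects / KLOC
Defect density = 90 / 382
Defect density = 0.236 defects/KLOC

0.236 defects/KLOC


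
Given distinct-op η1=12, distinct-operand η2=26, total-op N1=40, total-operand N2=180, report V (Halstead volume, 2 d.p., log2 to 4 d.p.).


Formula: V = N * log2(η), where N = N1 + N2 and η = η1 + η2
η = 12 + 26 = 38
N = 40 + 180 = 220
log2(38) ≈ 5.2479
V = 220 * 5.2479 = 1154.54

1154.54


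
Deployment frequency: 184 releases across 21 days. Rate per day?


Formula: deployments per day = releases / days
= 184 / 21
= 8.762 deploys/day
(equivalently, 61.33 deploys/week)

8.762 deploys/day


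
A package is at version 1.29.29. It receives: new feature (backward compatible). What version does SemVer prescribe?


Current: 1.29.29
Change category: 'new feature (backward compatible)' → minor bump
SemVer rule: minor bump → increment MINOR, reset PATCH to 0 (MAJOR unchanged)
New: 1.30.0

1.30.0


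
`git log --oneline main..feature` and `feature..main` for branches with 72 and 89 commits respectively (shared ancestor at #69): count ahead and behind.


Common ancestor: commit #69
feature commits after divergence: 72 - 69 = 3
main commits after divergence: 89 - 69 = 20
feature is 3 commits ahead of main
main is 20 commits ahead of feature

feature ahead: 3, main ahead: 20


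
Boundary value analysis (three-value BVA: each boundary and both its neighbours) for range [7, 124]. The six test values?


Range: [7, 124]
Boundaries: just below min, min, min+1, max-1, max, just above max
Values: [6, 7, 8, 123, 124, 125]

[6, 7, 8, 123, 124, 125]


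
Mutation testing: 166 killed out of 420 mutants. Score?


Mutation score = killed / total * 100
Mutation score = 166 / 420 * 100
Mutation score = 39.52%

39.52%


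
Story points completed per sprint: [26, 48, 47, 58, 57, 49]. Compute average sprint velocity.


Formula: Avg velocity = Total points / Number of sprints
Points: [26, 48, 47, 58, 57, 49]
Sum = 26 + 48 + 47 + 58 + 57 + 49 = 285
Avg velocity = 285 / 6 = 47.5 points/sprint

47.5 points/sprint


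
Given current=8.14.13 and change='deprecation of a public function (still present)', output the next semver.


Current: 8.14.13
Change category: 'deprecation of a public function (still present)' → minor bump
SemVer rule: minor bump → increment MINOR, reset PATCH to 0 (MAJOR unchanged)
New: 8.15.0

8.15.0


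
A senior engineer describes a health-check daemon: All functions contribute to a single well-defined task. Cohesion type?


Reasoning: Best: single purpose
Type: Functional cohesion

Functional cohesion


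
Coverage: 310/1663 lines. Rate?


Coverage = covered / total * 100
Coverage = 310 / 1663 * 100
Coverage = 18.64%

18.64%


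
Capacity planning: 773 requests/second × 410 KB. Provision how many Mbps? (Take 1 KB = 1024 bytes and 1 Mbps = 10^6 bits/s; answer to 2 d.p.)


Formula: Mbps = payload_bytes * RPS * 8 / 1e6
Payload per request = 410 KB = 410 * 1024 = 419840 bytes
Total bytes/sec = 419840 * 773 = 324536320
Total bits/sec = 324536320 * 8 = 2596290560
Mbps = 2596290560 / 1e6 = 2596.29

2596.29 Mbps


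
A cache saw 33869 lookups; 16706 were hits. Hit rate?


Formula: hit rate = hits / (hits + misses) * 100
hit rate = 16706 / (16706 + 17163) * 100
hit rate = 16706 / 33869 * 100
hit rate = 49.33%

49.33%


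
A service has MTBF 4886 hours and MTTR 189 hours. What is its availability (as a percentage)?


Availability = MTBF / (MTBF + MTTR)
Availability = 4886 / (4886 + 189)
Availability = 4886 / 5075
Availability = 96.2759%

96.2759%


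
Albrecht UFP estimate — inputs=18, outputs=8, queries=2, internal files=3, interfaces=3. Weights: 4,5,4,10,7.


UFP = EI*4 + EO*5 + EQ*4 + ILF*10 + EIF*7
UFP = 18*4 + 8*5 + 2*4 + 3*10 + 3*7
UFP = 72 + 40 + 8 + 30 + 21
UFP = 171

171


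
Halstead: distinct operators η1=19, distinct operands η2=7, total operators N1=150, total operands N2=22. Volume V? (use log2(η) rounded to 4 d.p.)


Formula: V = N * log2(η), where N = N1 + N2 and η = η1 + η2
η = 19 + 7 = 26
N = 150 + 22 = 172
log2(26) ≈ 4.7004
V = 172 * 4.7004 = 808.47

808.47


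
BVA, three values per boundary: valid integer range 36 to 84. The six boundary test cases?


Range: [36, 84]
Boundaries: just below min, min, min+1, max-1, max, just above max
Values: [35, 36, 37, 83, 84, 85]

[35, 36, 37, 83, 84, 85]


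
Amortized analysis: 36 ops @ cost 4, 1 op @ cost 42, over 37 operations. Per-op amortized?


Formula: Amortized cost = Total cost / Operations
Total cost = (36 * 4) + (1 * 42)
Total cost = 144 + 42 = 186
Amortized = 186 / 37 = 5.027

5.027


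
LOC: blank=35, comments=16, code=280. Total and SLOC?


Total LOC = blank + comment + code
Total LOC = 35 + 16 + 280 = 331
SLOC (source only) = code = 280

Total LOC: 331, SLOC: 280


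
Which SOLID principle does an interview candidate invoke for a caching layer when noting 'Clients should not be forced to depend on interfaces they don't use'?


This describes the Interface Segregation Principle (ISP)

Interface Segregation Principle (ISP)


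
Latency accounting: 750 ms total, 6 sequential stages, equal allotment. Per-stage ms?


Formula: per_stage = total_budget / stages
per_stage = 750 / 6
per_stage = 125.0 ms

125.0 ms


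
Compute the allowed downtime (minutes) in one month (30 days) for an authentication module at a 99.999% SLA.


Formula: allowed downtime = period * (100 - SLA) / 100
Period (month (30 days)) = 43200 minutes
Unavailability fraction = (100 - 99.999) / 100
Allowed downtime = 43200 * (100 - 99.999) / 100
Allowed downtime = 0.432 minutes

0.432 minutes


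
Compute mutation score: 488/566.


Mutation score = killed / total * 100
Mutation score = 488 / 566 * 100
Mutation score = 86.22%

86.22%


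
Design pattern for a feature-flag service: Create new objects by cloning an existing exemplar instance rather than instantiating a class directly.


This matches the Prototype pattern

Prototype


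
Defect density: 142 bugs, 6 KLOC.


Defect density = defects / KLOC
Defect density = 142 / 6
Defect density = 23.667 defects/KLOC

23.667 defects/KLOC


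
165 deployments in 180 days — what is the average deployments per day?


Formula: deployments per day = releases / days
= 165 / 180
= 0.917 deploys/day
(equivalently, 6.42 deploys/week)

0.917 deploys/day


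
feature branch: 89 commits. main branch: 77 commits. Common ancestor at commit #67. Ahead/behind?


Common ancestor: commit #67
feature commits after divergence: 89 - 67 = 22
main commits after divergence: 77 - 67 = 10
feature is 22 commits ahead of main
main is 10 commits ahead of feature

feature ahead: 22, main ahead: 10


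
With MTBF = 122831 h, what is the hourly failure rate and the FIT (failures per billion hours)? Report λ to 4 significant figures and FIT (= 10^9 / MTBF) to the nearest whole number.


Formula: λ = 1 / MTBF; FIT = λ × 1e9 = 1e9 / MTBF
λ = 1 / 122831 ≈ 8.141e-06 failures/hour
FIT = 1e9 / 122831 ≈ 8141 failures per 1e9 hours (nearest whole number)

λ = 8.141e-06 /h, FIT = 8141


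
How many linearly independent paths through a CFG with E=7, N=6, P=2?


Formula: V(G) = E - N + 2P
V(G) = 7 - 6 + 2*2
V(G) = 1 + 4
V(G) = 5

5


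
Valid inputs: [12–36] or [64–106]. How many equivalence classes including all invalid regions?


Valid ranges: [12,36] and [64,106]
Class 1: x < 12 — invalid
Class 2: 12 ≤ x ≤ 36 — valid
Class 3: 36 < x < 64 — invalid (gap between ranges)
Class 4: 64 ≤ x ≤ 106 — valid
Class 5: x > 106 — invalid
Total equivalence classes: 5

5 equivalence classes


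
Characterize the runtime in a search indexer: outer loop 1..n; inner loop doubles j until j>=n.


Reasoning: linear outer times logarithmic inner
Complexity: O(n log n)

O(n log n)


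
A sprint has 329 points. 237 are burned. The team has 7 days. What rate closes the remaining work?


Formula: Required rate = Remaining points / Days left
Remaining = 329 - 237 = 92 points
Required rate = 92 / 7 = 13.14 points/day

13.14 points/day


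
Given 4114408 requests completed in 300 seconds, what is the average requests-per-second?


Formula: throughput = requests / seconds
throughput = 4114408 / 300
throughput = 13714.69 requests/second

13714.69 requests/second


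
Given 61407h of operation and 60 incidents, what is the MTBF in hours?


Formula: MTBF = Total operating time / Number of failures
MTBF = 61407 / 60
MTBF = 1023.45 hours

1023.45 hours


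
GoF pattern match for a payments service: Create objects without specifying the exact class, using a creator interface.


This matches the Factory Method pattern

Factory Method


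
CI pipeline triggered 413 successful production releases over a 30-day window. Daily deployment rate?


Formula: deployments per day = releases / days
= 413 / 30
= 13.767 deploys/day
(equivalently, 96.37 deploys/week)

13.767 deploys/day


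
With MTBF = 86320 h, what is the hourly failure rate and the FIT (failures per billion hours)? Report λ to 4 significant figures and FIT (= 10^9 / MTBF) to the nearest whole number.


Formula: λ = 1 / MTBF; FIT = λ × 1e9 = 1e9 / MTBF
λ = 1 / 86320 ≈ 1.158e-05 failures/hour
FIT = 1e9 / 86320 ≈ 11585 failures per 1e9 hours (nearest whole number)

λ = 1.158e-05 /h, FIT = 11585


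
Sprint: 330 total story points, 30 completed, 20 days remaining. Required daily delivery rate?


Formula: Required rate = Remaining points / Days left
Remaining = 330 - 30 = 300 points
Required rate = 300 / 20 = 15.0 points/day

15.0 points/day


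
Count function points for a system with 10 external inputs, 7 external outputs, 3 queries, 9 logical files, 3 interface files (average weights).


UFP = EI*4 + EO*5 + EQ*4 + ILF*10 + EIF*7
UFP = 10*4 + 7*5 + 3*4 + 9*10 + 3*7
UFP = 40 + 35 + 12 + 90 + 21
UFP = 198

198


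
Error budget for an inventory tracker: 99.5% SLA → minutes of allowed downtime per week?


Formula: allowed downtime = period * (100 - SLA) / 100
Period (week) = 10080 minutes
Unavailability fraction = (100 - 99.5) / 100
Allowed downtime = 10080 * (100 - 99.5) / 100
Allowed downtime = 50.4 minutes

50.4 minutes


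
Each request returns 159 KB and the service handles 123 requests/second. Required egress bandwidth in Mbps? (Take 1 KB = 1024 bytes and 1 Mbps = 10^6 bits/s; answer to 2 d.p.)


Formula: Mbps = payload_bytes * RPS * 8 / 1e6
Payload per request = 159 KB = 159 * 1024 = 162816 bytes
Total bytes/sec = 162816 * 123 = 20026368
Total bits/sec = 20026368 * 8 = 160210944
Mbps = 160210944 / 1e6 = 160.21

160.21 Mbps


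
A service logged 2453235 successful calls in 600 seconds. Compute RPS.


Formula: throughput = requests / seconds
throughput = 2453235 / 600
throughput = 4088.73 requests/second

4088.73 requests/second


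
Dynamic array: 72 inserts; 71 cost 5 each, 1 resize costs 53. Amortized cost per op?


Formula: Amortized cost = Total cost / Operations
Total cost = (71 * 5) + (1 * 53)
Total cost = 355 + 53 = 408
Amortized = 408 / 72 = 5.6667

5.6667


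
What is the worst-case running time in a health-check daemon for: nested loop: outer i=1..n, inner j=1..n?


Reasoning: n iterations times n iterations
Complexity: O(n^2)

O(n^2)


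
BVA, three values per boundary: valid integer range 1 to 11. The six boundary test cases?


Range: [1, 11]
Boundaries: just below min, min, min+1, max-1, max, just above max
Values: [0, 1, 2, 10, 11, 12]

[0, 1, 2, 10, 11, 12]


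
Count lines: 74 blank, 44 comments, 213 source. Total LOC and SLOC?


Total LOC = blank + comment + code
Total LOC = 74 + 44 + 213 = 331
SLOC (source only) = code = 213

Total LOC: 331, SLOC: 213


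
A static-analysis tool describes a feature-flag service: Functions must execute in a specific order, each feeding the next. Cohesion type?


Reasoning: Output of one is input to next
Type: Sequential cohesion

Sequential cohesion


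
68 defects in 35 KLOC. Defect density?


Defect density = defects / KLOC
Defect density = 68 / 35
Defect density = 1.943 defects/KLOC

1.943 defects/KLOC


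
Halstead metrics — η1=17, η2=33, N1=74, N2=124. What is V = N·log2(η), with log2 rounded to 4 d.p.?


Formula: V = N * log2(η), where N = N1 + N2 and η = η1 + η2
η = 17 + 33 = 50
N = 74 + 124 = 198
log2(50) ≈ 5.6439
V = 198 * 5.6439 = 1117.49

1117.49


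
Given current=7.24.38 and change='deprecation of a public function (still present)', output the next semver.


Current: 7.24.38
Change category: 'deprecation of a public function (still present)' → minor bump
SemVer rule: minor bump → increment MINOR, reset PATCH to 0 (MAJOR unchanged)
New: 7.25.0

7.25.0


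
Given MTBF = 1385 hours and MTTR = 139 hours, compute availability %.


Availability = MTBF / (MTBF + MTTR)
Availability = 1385 / (1385 + 139)
Availability = 1385 / 1524
Availability = 90.8793%

90.8793%


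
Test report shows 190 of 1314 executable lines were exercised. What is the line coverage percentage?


Coverage = covered / total * 100
Coverage = 190 / 1314 * 100
Coverage = 14.46%

14.46%


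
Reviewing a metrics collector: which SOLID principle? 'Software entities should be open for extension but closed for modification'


This describes the Open/Closed Principle (OCP)

Open/Closed Principle (OCP)


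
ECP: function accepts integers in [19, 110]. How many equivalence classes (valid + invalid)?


Valid range: [19, 110]
Class 1: x < 19 — invalid
Class 2: 19 ≤ x ≤ 110 — valid
Class 3: x > 110 — invalid
Total equivalence classes: 3

3 equivalence classes


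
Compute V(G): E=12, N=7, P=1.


Formula: V(G) = E - N + 2P
V(G) = 12 - 7 + 2*1
V(G) = 5 + 2
V(G) = 7

7


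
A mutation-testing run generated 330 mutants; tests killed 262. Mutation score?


Mutation score = killed / total * 100
Mutation score = 262 / 330 * 100
Mutation score = 79.39%

79.39%


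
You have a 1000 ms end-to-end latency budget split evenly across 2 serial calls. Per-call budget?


Formula: per_stage = total_budget / stages
per_stage = 1000 / 2
per_stage = 500.0 ms

500.0 ms


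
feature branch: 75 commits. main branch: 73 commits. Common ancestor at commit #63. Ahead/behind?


Common ancestor: commit #63
feature commits after divergence: 75 - 63 = 12
main commits after divergence: 73 - 63 = 10
feature is 12 commits ahead of main
main is 10 commits ahead of feature

feature ahead: 12, main ahead: 10


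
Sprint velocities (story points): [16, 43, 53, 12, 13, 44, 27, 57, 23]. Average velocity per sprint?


Formula: Avg velocity = Total points / Number of sprints
Points: [16, 43, 53, 12, 13, 44, 27, 57, 23]
Sum = 16 + 43 + 53 + 12 + 13 + 44 + 27 + 57 + 23 = 288
Avg velocity = 288 / 9 = 32.0 points/sprint

32.0 points/sprint


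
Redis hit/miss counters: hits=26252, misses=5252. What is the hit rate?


Formula: hit rate = hits / (hits + misses) * 100
hit rate = 26252 / (26252 + 5252) * 100
hit rate = 26252 / 31504 * 100
hit rate = 83.33%

83.33%


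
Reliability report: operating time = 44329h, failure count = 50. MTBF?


Formula: MTBF = Total operating time / Number of failures
MTBF = 44329 / 50
MTBF = 886.58 hours

886.58 hours


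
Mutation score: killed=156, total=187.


Mutation score = killed / total * 100
Mutation score = 156 / 187 * 100
Mutation score = 83.42%

83.42%


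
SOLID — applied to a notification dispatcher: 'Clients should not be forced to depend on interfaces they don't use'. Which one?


This describes the Interface Segregation Principle (ISP)

Interface Segregation Principle (ISP)


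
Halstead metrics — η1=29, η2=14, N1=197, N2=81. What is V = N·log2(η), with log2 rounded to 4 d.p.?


Formula: V = N * log2(η), where N = N1 + N2 and η = η1 + η2
η = 29 + 14 = 43
N = 197 + 81 = 278
log2(43) ≈ 5.4263
V = 278 * 5.4263 = 1508.51

1508.51


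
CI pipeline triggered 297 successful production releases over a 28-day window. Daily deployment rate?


Formula: deployments per day = releases / days
= 297 / 28
= 10.607 deploys/day
(equivalently, 74.25 deploys/week)

10.607 deploys/day


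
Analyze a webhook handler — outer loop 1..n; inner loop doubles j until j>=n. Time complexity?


Reasoning: linear outer times logarithmic inner
Complexity: O(n log n)

O(n log n)


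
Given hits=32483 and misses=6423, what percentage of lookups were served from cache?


Formula: hit rate = hits / (hits + misses) * 100
hit rate = 32483 / (32483 + 6423) * 100
hit rate = 32483 / 38906 * 100
hit rate = 83.49%

83.49%


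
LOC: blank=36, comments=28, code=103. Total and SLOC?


Total LOC = blank + comment + code
Total LOC = 36 + 28 + 103 = 167
SLOC (source only) = code = 103

Total LOC: 167, SLOC: 103


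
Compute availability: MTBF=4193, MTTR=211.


Availability = MTBF / (MTBF + MTTR)
Availability = 4193 / (4193 + 211)
Availability = 4193 / 4404
Availability = 95.2089%

95.2089%


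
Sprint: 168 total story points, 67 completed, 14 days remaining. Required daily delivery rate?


Formula: Required rate = Remaining points / Days left
Remaining = 168 - 67 = 101 points
Required rate = 101 / 14 = 7.21 points/day

7.21 points/day


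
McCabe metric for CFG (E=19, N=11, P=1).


Formula: V(G) = E - N + 2P
V(G) = 19 - 11 + 2*1
V(G) = 8 + 2
V(G) = 10

10


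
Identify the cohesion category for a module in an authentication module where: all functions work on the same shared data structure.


Reasoning: Functions share data
Type: Communicational cohesion

Communicational cohesion


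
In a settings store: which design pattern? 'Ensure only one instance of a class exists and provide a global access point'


This matches the Singleton pattern

Singleton


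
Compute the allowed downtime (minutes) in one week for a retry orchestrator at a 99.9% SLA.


Formula: allowed downtime = period * (100 - SLA) / 100
Period (week) = 10080 minutes
Unavailability fraction = (100 - 99.9) / 100
Allowed downtime = 10080 * (100 - 99.9) / 100
Allowed downtime = 10.08 minutes

10.08 minutes


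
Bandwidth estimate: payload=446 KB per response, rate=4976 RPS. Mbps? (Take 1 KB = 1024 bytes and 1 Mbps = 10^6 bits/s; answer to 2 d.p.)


Formula: Mbps = payload_bytes * RPS * 8 / 1e6
Payload per request = 446 KB = 446 * 1024 = 456704 bytes
Total bytes/sec = 456704 * 4976 = 2272559104
Total bits/sec = 2272559104 * 8 = 18180472832
Mbps = 18180472832 / 1e6 = 18180.47

18180.47 Mbps


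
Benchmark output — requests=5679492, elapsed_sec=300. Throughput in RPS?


Formula: throughput = requests / seconds
throughput = 5679492 / 300
throughput = 18931.64 requests/second

18931.64 requests/second


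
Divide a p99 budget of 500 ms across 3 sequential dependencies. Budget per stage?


Formula: per_stage = total_budget / stages
per_stage = 500 / 3
per_stage = 166.67 ms

166.67 ms


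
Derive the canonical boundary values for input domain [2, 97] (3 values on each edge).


Range: [2, 97]
Boundaries: just below min, min, min+1, max-1, max, just above max
Values: [1, 2, 3, 96, 97, 98]

[1, 2, 3, 96, 97, 98]


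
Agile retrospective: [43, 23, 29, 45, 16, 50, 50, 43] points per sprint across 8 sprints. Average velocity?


Formula: Avg velocity = Total points / Number of sprints
Points: [43, 23, 29, 45, 16, 50, 50, 43]
Sum = 43 + 23 + 29 + 45 + 16 + 50 + 50 + 43 = 299
Avg velocity = 299 / 8 = 37.38 points/sprint

37.38 points/sprint


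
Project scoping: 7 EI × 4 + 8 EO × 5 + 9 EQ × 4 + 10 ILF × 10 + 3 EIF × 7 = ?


UFP = EI*4 + EO*5 + EQ*4 + ILF*10 + EIF*7
UFP = 7*4 + 8*5 + 9*4 + 10*10 + 3*7
UFP = 28 + 40 + 36 + 100 + 21
UFP = 225

225


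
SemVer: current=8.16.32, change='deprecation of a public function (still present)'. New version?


Current: 8.16.32
Change category: 'deprecation of a public function (still present)' → minor bump
SemVer rule: minor bump → increment MINOR, reset PATCH to 0 (MAJOR unchanged)
New: 8.17.0

8.17.0


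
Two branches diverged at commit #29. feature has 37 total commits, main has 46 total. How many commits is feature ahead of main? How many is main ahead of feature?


Common ancestor: commit #29
feature commits after divergence: 37 - 29 = 8
main commits after divergence: 46 - 29 = 17
feature is 8 commits ahead of main
main is 17 commits ahead of feature

feature ahead: 8, main ahead: 17


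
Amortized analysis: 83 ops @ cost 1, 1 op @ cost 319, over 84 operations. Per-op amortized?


Formula: Amortized cost = Total cost / Operations
Total cost = (83 * 1) + (1 * 319)
Total cost = 83 + 319 = 402
Amortized = 402 / 84 = 4.7857

4.7857
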